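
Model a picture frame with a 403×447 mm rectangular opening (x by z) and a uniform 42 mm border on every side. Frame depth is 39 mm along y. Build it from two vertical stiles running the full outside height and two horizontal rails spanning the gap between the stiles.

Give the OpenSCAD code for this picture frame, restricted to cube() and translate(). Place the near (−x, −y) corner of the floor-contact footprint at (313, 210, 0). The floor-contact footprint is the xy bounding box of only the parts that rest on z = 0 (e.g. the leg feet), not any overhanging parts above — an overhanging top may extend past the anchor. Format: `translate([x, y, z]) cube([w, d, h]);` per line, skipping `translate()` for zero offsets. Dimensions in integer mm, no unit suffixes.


translate([313, 210, 0]) cube([42, 39, 531]);
translate([758, 210, 0]) cube([42, 39, 531]);
translate([355, 210, 0]) cube([403, 39, 42]);
translate([355, 210, 489]) cube([403, 39, 42]);


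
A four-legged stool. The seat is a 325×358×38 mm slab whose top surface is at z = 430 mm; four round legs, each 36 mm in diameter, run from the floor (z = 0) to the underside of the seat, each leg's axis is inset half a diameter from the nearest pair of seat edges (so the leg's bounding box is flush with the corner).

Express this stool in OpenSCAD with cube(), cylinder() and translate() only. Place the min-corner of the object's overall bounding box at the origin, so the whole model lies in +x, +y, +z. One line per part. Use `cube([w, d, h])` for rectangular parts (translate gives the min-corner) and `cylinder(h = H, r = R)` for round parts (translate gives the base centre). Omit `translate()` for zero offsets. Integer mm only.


translate([0, 0, 392]) cube([325, 358, 38]);
translate([18, 18, 0]) cylinder(h = 392, r = 18);
translate([307, 18, 0]) cylinder(h = 392, r = 18);
translate([18, 340, 0]) cylinder(h = 392, r = 18);
translate([307, 340, 0]) cylinder(h = 392, r = 18);


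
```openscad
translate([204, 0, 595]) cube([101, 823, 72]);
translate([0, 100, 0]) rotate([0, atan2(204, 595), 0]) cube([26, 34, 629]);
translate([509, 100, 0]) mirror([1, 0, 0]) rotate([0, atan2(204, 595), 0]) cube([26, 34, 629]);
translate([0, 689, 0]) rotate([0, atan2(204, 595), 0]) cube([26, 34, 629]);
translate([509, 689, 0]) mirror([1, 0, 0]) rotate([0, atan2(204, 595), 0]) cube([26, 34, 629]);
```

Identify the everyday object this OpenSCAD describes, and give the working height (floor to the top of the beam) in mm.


A sawhorse. The overall height is 667 mm.

A beam across two mirrored pairs of raked legs — a sawhorse. The beam's underside is at z = 595 (matching the legs' vertical rise in atan2(204, 595)) and the beam is 72 mm tall, so its top is at 595 + 72 = 667 mm. The raked legs top out at the beam's underside, so that is the highest point.


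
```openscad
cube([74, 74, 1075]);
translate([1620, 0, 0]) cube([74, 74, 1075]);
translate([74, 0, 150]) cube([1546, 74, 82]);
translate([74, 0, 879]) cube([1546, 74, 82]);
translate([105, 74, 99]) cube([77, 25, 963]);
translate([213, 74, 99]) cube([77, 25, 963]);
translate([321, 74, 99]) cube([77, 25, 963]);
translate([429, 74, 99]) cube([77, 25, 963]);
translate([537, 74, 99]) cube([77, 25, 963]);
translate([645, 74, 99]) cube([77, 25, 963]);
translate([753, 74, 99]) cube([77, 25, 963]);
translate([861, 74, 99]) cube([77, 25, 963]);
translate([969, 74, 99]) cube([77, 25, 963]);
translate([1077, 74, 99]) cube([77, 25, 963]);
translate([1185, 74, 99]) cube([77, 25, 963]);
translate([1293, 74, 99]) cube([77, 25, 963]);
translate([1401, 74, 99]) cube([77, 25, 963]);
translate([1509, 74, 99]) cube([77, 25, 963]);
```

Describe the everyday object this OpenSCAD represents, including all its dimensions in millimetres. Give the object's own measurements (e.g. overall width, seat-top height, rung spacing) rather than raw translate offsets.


A fence section. Two 74×74 mm posts, 1075 mm tall, stand on the floor with a clear span of 1546 mm between their inner faces. Two horizontal rails of 74×82 mm section span the gap between the posts with their undersides at z = 150 mm and z = 879 mm, flush with the posts' −y face. 14 pickets, each 77 mm wide, 25 mm thick and 963 mm tall, are fixed to the +y face of the rails with their bottoms at z = 99 mm, spaced across the span with a 31 mm gap after the −x post and between neighbouring pickets, with 34 mm left before the +x post.


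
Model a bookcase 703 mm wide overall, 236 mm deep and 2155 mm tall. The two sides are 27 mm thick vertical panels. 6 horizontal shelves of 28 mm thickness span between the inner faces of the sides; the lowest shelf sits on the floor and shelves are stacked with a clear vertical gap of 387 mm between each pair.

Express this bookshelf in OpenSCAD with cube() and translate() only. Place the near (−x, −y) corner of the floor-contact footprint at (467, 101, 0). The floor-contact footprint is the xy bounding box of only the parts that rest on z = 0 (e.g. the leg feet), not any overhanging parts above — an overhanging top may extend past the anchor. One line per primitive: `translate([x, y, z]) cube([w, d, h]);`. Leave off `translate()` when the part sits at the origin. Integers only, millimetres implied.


translate([467, 101, 0]) cube([27, 236, 2155]);
translate([1143, 101, 0]) cube([27, 236, 2155]);
translate([494, 101, 0]) cube([649, 236, 28]);
translate([494, 101, 415]) cube([649, 236, 28]);
translate([494, 101, 830]) cube([649, 236, 28]);
translate([494, 101, 1245]) cube([649, 236, 28]);
translate([494, 101, 1660]) cube([649, 236, 28]);
translate([494, 101, 2075]) cube([649, 236, 28]);


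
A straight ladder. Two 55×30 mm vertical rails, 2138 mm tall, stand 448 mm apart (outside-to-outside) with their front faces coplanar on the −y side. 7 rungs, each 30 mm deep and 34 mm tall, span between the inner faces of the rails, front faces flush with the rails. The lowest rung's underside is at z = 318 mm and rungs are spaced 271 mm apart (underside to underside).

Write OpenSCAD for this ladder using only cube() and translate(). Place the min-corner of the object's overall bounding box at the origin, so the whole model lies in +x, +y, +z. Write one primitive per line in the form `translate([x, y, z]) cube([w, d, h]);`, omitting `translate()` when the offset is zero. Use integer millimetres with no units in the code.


cube([55, 30, 2138]);
translate([393, 0, 0]) cube([55, 30, 2138]);
translate([55, 0, 318]) cube([338, 30, 34]);
translate([55, 0, 589]) cube([338, 30, 34]);
translate([55, 0, 860]) cube([338, 30, 34]);
translate([55, 0, 1131]) cube([338, 30, 34]);
translate([55, 0, 1402]) cube([338, 30, 34]);
translate([55, 0, 1673]) cube([338, 30, 34]);
translate([55, 0, 1944]) cube([338, 30, 34]);


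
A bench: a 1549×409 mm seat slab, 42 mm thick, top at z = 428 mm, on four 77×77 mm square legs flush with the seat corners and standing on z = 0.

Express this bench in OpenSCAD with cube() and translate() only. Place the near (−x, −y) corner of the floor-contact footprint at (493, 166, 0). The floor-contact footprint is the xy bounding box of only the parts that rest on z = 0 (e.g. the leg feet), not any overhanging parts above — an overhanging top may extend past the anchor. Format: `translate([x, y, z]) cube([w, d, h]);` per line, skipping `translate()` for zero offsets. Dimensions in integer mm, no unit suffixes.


// leg_h = 428 − 42 = 386
translate([493, 166, 386]) cube([1549, 409, 42]);
translate([493, 166, 0]) cube([77, 77, 386]);
translate([493, 498, 0]) cube([77, 77, 386]);
translate([1965, 166, 0]) cube([77, 77, 386]);
translate([1965, 498, 0]) cube([77, 77, 386]);


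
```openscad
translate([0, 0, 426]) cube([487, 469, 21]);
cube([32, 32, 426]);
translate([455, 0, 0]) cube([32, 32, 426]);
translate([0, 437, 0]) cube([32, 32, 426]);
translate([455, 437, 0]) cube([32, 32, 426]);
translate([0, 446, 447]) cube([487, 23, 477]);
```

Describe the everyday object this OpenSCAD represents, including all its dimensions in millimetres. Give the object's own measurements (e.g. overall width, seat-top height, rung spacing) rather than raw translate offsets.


A chair. The seat is a 487×469×21 mm slab with its top at z = 447 mm, on four 32×32 mm corner legs (flush with the seat edges, standing on z = 0). A flat backrest 23 mm thick, 477 mm tall, spans the full seat width and rises from the seat top along its +y edge, rear face flush with the rear of the seat.


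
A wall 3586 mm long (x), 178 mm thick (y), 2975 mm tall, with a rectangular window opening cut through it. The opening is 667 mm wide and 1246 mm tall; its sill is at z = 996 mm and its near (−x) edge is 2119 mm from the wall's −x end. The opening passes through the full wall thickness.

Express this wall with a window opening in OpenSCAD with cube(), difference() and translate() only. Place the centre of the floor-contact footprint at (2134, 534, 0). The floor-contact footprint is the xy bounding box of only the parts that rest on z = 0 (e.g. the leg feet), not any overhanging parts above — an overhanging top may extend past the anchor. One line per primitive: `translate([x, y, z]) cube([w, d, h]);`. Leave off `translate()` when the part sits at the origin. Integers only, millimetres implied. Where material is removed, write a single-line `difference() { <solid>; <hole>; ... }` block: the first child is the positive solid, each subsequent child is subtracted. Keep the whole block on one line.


difference() { translate([341, 445, 0]) cube([3586, 178, 2975]); translate([2460, 445, 996]) cube([667, 178, 1246]); }


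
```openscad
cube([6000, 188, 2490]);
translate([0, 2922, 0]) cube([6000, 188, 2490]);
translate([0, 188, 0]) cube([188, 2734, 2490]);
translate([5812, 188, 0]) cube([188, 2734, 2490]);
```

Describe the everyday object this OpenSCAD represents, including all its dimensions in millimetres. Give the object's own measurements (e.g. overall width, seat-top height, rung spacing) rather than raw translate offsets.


The wall frame of a small rectangular building: four walls, each 2490 mm tall and 188 mm thick, enclosing a footprint 6000 mm (x) by 3110 mm (y) outside-to-outside, with no floor or roof. The front and back walls (the −y and +y sides) span the full width; the two side walls fit between them.


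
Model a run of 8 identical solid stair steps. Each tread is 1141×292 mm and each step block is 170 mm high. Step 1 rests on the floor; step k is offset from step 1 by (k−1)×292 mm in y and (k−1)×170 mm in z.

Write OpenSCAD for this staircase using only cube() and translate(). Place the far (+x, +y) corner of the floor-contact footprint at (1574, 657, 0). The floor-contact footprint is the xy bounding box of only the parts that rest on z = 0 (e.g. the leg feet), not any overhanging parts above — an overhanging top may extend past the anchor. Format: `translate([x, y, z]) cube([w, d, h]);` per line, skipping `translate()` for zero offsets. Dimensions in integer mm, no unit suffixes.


translate([433, 365, 0]) cube([1141, 292, 170]);
translate([433, 657, 170]) cube([1141, 292, 170]);
translate([433, 949, 340]) cube([1141, 292, 170]);
translate([433, 1241, 510]) cube([1141, 292, 170]);
translate([433, 1533, 680]) cube([1141, 292, 170]);
translate([433, 1825, 850]) cube([1141, 292, 170]);
translate([433, 2117, 1020]) cube([1141, 292, 170]);
translate([433, 2409, 1190]) cube([1141, 292, 170]);


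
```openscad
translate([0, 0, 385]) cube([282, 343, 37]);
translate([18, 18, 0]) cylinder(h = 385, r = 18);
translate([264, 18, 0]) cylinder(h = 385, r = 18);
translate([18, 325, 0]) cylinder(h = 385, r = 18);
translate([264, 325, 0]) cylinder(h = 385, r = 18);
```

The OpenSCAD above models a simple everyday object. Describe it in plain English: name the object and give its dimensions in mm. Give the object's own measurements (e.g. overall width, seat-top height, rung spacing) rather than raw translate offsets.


A four-legged stool. The seat is a 282×343×37 mm slab whose top surface is at z = 422 mm; four round legs, each 36 mm in diameter, run from the floor (z = 0) to the underside of the seat, each leg's axis is inset half a diameter from the nearest pair of seat edges (so the leg's bounding box is flush with the corner).


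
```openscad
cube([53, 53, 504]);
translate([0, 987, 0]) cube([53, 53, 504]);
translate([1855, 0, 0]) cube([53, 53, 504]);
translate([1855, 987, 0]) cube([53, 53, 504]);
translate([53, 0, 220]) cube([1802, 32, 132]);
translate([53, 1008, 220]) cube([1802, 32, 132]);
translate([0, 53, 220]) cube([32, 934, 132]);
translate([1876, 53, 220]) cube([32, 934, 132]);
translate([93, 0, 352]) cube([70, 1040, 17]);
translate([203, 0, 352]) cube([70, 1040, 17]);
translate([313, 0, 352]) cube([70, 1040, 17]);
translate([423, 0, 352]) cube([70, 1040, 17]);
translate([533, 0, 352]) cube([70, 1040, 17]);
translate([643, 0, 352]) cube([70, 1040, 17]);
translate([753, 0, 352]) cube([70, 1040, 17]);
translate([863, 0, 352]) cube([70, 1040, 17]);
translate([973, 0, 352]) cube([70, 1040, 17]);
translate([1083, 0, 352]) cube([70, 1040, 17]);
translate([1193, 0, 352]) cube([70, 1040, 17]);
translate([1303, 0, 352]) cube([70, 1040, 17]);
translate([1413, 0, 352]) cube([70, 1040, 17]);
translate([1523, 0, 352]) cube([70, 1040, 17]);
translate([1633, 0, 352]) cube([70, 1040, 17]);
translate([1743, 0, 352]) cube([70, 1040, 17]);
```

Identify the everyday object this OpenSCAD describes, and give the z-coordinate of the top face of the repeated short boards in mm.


A bed frame. The slat-top height is 369 mm.

Four posts, four rails, and a row of slats — a bed frame. Slats sit on the rails at z = 220 + 132 = 352; with slat thickness 17, the top is 369 mm.


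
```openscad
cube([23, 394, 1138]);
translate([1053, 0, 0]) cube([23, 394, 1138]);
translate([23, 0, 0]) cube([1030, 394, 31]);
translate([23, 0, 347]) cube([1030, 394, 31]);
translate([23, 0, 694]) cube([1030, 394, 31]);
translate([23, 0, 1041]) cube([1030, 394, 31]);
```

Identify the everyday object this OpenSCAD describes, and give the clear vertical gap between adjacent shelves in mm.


A bookshelf. The clear shelf gap is 316 mm.

Two tall side panels with 4 horizontal boards between them — a bookshelf. The first two shelf undersides are at z = 0 and z = 347; with shelf thickness 31, the clear gap is 347 − 0 − 31 = 316 mm.


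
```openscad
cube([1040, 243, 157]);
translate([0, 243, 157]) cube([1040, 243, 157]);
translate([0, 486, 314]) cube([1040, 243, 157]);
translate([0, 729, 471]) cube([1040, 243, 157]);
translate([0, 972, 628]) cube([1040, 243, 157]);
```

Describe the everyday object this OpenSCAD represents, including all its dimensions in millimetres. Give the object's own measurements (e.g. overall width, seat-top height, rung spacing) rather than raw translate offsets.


A straight staircase of 5 solid steps. Each step is 1040 mm wide (x), 243 mm deep (y, the going) and 157 mm tall (the rise). The first step rests on the floor; each subsequent step sits one going further in +y and one rise higher in +z, directly behind and above the previous step with no overlap.


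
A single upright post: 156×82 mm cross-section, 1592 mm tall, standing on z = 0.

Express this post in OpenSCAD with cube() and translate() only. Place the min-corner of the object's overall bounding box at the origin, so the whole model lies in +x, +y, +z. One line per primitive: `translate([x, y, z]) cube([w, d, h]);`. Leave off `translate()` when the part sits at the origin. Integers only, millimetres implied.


cube([156, 82, 1592]);


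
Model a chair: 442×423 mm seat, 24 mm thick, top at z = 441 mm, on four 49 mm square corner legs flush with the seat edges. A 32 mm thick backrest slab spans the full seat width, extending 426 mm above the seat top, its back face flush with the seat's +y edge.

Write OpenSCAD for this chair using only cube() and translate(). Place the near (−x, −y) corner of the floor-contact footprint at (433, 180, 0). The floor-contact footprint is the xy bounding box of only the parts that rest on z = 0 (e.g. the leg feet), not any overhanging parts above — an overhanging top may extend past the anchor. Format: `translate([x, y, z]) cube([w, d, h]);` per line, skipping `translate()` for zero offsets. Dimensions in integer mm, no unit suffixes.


translate([433, 180, 417]) cube([442, 423, 24]);
translate([433, 180, 0]) cube([49, 49, 417]);
translate([826, 180, 0]) cube([49, 49, 417]);
translate([433, 554, 0]) cube([49, 49, 417]);
translate([826, 554, 0]) cube([49, 49, 417]);
translate([433, 571, 441]) cube([442, 32, 426]);


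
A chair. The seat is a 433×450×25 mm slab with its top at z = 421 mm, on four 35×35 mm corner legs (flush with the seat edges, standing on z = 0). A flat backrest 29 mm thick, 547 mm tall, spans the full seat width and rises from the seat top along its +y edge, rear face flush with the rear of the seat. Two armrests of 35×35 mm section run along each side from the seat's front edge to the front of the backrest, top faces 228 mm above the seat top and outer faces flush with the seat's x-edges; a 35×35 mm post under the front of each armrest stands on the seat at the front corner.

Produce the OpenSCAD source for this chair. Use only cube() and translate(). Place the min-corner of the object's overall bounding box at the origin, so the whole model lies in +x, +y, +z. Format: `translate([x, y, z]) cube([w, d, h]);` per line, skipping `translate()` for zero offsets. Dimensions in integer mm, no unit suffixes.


// leg_h = 421 - 25 = 396
// arm post h = 228 - 35 = 193
translate([0, 0, 396]) cube([433, 450, 25]);
cube([35, 35, 396]);
translate([398, 0, 0]) cube([35, 35, 396]);
translate([0, 415, 0]) cube([35, 35, 396]);
translate([398, 415, 0]) cube([35, 35, 396]);
translate([0, 421, 421]) cube([433, 29, 547]);
translate([0, 0, 614]) cube([35, 421, 35]);
translate([398, 0, 614]) cube([35, 421, 35]);
translate([0, 0, 421]) cube([35, 35, 193]);
translate([398, 0, 421]) cube([35, 35, 193]);


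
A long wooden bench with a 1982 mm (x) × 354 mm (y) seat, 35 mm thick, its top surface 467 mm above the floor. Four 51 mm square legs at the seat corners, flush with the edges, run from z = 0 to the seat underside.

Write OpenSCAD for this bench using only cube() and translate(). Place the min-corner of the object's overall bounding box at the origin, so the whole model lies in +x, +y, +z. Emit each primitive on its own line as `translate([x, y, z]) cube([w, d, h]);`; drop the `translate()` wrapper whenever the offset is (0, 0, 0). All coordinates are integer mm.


translate([0, 0, 432]) cube([1982, 354, 35]);
cube([51, 51, 432]);
translate([0, 303, 0]) cube([51, 51, 432]);
translate([1931, 0, 0]) cube([51, 51, 432]);
translate([1931, 303, 0]) cube([51, 51, 432]);


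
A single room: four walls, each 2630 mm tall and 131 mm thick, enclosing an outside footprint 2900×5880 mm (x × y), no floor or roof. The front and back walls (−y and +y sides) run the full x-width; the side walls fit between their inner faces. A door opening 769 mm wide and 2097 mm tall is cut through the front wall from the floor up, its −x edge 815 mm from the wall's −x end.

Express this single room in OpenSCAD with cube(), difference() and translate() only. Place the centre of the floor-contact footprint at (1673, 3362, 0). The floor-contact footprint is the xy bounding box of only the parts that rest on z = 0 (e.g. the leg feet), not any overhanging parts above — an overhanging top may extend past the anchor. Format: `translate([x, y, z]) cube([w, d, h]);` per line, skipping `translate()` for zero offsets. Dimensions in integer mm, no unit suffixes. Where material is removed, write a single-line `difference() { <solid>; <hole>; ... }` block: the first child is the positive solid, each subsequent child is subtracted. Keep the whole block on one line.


difference() { translate([223, 422, 0]) cube([2900, 131, 2630]); translate([1038, 422, 0]) cube([769, 131, 2097]); }
translate([223, 6171, 0]) cube([2900, 131, 2630]);
translate([223, 553, 0]) cube([131, 5618, 2630]);
translate([2992, 553, 0]) cube([131, 5618, 2630]);


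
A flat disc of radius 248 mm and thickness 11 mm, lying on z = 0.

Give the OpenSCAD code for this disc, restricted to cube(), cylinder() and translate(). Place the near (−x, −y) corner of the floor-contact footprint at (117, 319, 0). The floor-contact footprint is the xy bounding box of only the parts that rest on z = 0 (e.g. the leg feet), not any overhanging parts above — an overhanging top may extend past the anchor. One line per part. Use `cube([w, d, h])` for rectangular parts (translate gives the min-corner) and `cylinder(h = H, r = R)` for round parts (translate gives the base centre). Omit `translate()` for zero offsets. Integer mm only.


translate([365, 567, 0]) cylinder(h = 11, r = 248);


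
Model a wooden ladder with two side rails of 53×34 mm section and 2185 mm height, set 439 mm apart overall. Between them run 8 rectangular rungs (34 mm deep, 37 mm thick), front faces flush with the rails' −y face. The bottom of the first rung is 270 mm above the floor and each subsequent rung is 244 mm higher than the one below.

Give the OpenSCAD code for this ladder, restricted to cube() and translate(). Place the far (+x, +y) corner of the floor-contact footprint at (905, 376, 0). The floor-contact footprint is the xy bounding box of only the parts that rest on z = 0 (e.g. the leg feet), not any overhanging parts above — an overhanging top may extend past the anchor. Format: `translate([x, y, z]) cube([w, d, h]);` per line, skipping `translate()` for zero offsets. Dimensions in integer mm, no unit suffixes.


translate([466, 342, 0]) cube([53, 34, 2185]);
translate([852, 342, 0]) cube([53, 34, 2185]);
translate([519, 342, 270]) cube([333, 34, 37]);
translate([519, 342, 514]) cube([333, 34, 37]);
translate([519, 342, 758]) cube([333, 34, 37]);
translate([519, 342, 1002]) cube([333, 34, 37]);
translate([519, 342, 1246]) cube([333, 34, 37]);
translate([519, 342, 1490]) cube([333, 34, 37]);
translate([519, 342, 1734]) cube([333, 34, 37]);
translate([519, 342, 1978]) cube([333, 34, 37]);


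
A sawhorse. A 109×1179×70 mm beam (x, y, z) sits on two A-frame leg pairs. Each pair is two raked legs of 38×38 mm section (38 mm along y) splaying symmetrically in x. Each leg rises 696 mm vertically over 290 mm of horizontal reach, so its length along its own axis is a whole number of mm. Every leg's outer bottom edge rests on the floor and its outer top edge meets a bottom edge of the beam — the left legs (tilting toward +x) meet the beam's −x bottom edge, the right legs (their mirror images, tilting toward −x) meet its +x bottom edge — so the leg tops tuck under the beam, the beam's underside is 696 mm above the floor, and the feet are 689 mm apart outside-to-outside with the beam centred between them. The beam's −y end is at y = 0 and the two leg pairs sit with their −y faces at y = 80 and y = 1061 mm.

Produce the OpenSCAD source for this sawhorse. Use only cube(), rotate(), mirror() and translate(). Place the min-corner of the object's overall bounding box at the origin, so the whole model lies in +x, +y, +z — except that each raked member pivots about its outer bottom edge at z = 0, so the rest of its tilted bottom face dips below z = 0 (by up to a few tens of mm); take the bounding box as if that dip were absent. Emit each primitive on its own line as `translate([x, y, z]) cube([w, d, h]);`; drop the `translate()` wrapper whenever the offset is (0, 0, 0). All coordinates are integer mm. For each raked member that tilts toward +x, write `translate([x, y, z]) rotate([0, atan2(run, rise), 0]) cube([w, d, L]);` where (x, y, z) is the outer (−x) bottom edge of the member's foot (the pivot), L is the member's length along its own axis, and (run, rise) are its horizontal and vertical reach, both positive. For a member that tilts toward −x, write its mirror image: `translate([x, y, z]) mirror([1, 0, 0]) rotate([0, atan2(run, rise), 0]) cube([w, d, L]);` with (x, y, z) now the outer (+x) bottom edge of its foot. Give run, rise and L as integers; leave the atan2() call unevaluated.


translate([290, 0, 696]) cube([109, 1179, 70]);
translate([0, 80, 0]) rotate([0, atan2(290, 696), 0]) cube([38, 38, 754]);
translate([689, 80, 0]) mirror([1, 0, 0]) rotate([0, atan2(290, 696), 0]) cube([38, 38, 754]);
translate([0, 1061, 0]) rotate([0, atan2(290, 696), 0]) cube([38, 38, 754]);
translate([689, 1061, 0]) mirror([1, 0, 0]) rotate([0, atan2(290, 696), 0]) cube([38, 38, 754]);


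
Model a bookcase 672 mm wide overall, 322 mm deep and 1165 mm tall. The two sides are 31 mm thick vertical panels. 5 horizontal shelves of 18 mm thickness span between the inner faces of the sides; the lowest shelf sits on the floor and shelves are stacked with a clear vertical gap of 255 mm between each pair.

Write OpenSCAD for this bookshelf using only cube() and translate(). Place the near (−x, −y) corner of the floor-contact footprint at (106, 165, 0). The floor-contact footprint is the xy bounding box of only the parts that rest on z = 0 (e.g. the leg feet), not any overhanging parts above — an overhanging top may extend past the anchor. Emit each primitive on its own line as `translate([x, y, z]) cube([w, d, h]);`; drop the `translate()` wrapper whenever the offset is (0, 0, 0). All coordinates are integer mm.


translate([106, 165, 0]) cube([31, 322, 1165]);
translate([747, 165, 0]) cube([31, 322, 1165]);
translate([137, 165, 0]) cube([610, 322, 18]);
translate([137, 165, 273]) cube([610, 322, 18]);
translate([137, 165, 546]) cube([610, 322, 18]);
translate([137, 165, 819]) cube([610, 322, 18]);
translate([137, 165, 1092]) cube([610, 322, 18]);


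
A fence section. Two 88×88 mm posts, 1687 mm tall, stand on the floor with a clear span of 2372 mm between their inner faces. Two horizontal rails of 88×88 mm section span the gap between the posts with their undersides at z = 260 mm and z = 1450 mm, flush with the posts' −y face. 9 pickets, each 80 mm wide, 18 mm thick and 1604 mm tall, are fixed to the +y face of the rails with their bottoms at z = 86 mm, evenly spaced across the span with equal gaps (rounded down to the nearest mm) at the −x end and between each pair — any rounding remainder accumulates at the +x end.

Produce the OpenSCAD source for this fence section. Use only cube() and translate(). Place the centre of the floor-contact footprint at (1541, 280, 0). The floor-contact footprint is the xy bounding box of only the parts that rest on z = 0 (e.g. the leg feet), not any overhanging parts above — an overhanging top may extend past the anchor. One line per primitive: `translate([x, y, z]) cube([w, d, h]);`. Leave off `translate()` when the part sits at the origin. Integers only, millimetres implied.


translate([267, 236, 0]) cube([88, 88, 1687]);
translate([2727, 236, 0]) cube([88, 88, 1687]);
translate([355, 236, 260]) cube([2372, 88, 88]);
translate([355, 236, 1450]) cube([2372, 88, 88]);
translate([520, 324, 86]) cube([80, 18, 1604]);
translate([765, 324, 86]) cube([80, 18, 1604]);
translate([1010, 324, 86]) cube([80, 18, 1604]);
translate([1255, 324, 86]) cube([80, 18, 1604]);
translate([1500, 324, 86]) cube([80, 18, 1604]);
translate([1745, 324, 86]) cube([80, 18, 1604]);
translate([1990, 324, 86]) cube([80, 18, 1604]);
translate([2235, 324, 86]) cube([80, 18, 1604]);
translate([2480, 324, 86]) cube([80, 18, 1604]);


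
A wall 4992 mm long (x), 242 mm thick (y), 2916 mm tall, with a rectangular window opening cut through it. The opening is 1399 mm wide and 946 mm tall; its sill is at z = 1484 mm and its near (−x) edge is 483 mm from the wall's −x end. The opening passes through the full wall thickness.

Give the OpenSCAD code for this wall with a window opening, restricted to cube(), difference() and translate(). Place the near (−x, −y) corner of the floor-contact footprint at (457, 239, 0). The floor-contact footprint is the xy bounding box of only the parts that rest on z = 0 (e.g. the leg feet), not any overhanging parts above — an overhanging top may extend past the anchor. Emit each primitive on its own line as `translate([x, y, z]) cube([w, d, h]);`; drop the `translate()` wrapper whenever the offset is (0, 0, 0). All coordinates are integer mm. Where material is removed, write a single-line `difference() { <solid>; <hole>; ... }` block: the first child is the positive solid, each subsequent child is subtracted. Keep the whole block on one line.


difference() { translate([457, 239, 0]) cube([4992, 242, 2916]); translate([940, 239, 1484]) cube([1399, 242, 946]); }


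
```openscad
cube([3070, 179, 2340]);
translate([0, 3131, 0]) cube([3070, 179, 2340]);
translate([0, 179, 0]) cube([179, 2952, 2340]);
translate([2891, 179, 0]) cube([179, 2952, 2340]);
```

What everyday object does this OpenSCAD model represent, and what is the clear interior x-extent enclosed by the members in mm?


A house (or room) frame. The interior width is 2712 mm.

Four 2340 mm walls enclosing a rectangle with no floor or roof — a room or house frame. Outside width is 3070 mm and wall thickness is 179 mm, so the interior width is 3070 − 2 × 179 = 2712 mm.


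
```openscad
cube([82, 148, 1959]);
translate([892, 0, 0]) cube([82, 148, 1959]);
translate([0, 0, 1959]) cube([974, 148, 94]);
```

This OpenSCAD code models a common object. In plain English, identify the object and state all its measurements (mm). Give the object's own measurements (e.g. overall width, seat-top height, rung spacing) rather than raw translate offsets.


A door frame. The clear opening is 810 mm wide and 1959 mm high. Two 82 mm wide jambs, 148 mm deep, stand either side of the opening from the floor to the top of the opening. A 94 mm thick head sits across the top of both jambs, spanning the full outside width of the frame.


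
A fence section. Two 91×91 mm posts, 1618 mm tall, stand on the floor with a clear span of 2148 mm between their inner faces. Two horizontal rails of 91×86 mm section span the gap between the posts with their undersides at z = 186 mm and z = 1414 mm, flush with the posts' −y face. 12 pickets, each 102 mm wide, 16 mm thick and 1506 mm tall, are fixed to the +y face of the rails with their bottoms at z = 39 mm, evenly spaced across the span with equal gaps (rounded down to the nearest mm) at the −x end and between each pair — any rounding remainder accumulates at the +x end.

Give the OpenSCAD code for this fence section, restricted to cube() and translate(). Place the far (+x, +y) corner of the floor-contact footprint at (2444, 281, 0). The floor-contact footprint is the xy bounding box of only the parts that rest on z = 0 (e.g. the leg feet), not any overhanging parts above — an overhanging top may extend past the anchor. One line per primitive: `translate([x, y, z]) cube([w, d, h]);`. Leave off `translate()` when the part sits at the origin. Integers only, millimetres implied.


translate([114, 190, 0]) cube([91, 91, 1618]);
translate([2353, 190, 0]) cube([91, 91, 1618]);
translate([205, 190, 186]) cube([2148, 91, 86]);
translate([205, 190, 1414]) cube([2148, 91, 86]);
translate([276, 281, 39]) cube([102, 16, 1506]);
translate([449, 281, 39]) cube([102, 16, 1506]);
translate([622, 281, 39]) cube([102, 16, 1506]);
translate([795, 281, 39]) cube([102, 16, 1506]);
translate([968, 281, 39]) cube([102, 16, 1506]);
translate([1141, 281, 39]) cube([102, 16, 1506]);
translate([1314, 281, 39]) cube([102, 16, 1506]);
translate([1487, 281, 39]) cube([102, 16, 1506]);
translate([1660, 281, 39]) cube([102, 16, 1506]);
translate([1833, 281, 39]) cube([102, 16, 1506]);
translate([2006, 281, 39]) cube([102, 16, 1506]);
translate([2179, 281, 39]) cube([102, 16, 1506]);


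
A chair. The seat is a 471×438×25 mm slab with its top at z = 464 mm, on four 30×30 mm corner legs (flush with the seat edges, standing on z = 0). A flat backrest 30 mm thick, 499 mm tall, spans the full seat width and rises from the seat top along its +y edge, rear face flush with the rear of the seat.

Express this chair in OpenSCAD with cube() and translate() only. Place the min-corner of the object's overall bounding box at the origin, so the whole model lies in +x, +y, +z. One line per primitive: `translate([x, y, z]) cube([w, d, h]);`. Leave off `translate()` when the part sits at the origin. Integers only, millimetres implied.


translate([0, 0, 439]) cube([471, 438, 25]);
cube([30, 30, 439]);
translate([441, 0, 0]) cube([30, 30, 439]);
translate([0, 408, 0]) cube([30, 30, 439]);
translate([441, 408, 0]) cube([30, 30, 439]);
translate([0, 408, 464]) cube([471, 30, 499]);


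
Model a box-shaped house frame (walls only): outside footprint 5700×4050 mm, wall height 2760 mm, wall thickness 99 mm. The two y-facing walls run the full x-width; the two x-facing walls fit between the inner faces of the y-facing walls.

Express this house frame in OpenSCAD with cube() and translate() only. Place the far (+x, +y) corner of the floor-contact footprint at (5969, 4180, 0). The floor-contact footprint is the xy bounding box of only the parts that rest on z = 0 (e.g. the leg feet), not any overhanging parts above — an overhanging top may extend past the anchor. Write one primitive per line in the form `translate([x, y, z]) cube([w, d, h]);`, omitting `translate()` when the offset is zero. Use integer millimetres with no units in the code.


translate([269, 130, 0]) cube([5700, 99, 2760]);
translate([269, 4081, 0]) cube([5700, 99, 2760]);
translate([269, 229, 0]) cube([99, 3852, 2760]);
translate([5870, 229, 0]) cube([99, 3852, 2760]);


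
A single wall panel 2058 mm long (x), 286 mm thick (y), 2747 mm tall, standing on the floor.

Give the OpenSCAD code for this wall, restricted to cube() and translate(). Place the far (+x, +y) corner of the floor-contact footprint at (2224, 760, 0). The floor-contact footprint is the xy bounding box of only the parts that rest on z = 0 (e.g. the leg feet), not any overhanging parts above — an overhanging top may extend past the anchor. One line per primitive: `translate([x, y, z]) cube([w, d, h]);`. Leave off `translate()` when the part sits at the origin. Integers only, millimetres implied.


translate([166, 474, 0]) cube([2058, 286, 2747]);


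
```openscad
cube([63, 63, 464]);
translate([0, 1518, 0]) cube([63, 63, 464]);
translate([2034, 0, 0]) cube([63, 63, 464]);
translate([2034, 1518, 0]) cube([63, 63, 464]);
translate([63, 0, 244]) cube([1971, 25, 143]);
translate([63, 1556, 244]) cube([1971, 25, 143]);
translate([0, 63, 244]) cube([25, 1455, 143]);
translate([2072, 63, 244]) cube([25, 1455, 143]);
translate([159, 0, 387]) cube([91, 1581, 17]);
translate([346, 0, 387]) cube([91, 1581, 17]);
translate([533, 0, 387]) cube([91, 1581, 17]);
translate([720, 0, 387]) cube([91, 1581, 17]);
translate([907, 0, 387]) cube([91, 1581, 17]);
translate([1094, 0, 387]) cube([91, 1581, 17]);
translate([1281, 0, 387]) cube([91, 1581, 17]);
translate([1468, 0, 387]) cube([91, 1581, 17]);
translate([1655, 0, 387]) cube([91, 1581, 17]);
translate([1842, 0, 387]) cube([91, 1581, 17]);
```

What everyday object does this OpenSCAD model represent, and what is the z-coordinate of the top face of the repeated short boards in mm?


A bed frame. The slat-top height is 404 mm.

Four posts, four rails, and a row of slats — a bed frame. Slats sit on the rails at z = 244 + 143 = 387; with slat thickness 17, the top is 404 mm.


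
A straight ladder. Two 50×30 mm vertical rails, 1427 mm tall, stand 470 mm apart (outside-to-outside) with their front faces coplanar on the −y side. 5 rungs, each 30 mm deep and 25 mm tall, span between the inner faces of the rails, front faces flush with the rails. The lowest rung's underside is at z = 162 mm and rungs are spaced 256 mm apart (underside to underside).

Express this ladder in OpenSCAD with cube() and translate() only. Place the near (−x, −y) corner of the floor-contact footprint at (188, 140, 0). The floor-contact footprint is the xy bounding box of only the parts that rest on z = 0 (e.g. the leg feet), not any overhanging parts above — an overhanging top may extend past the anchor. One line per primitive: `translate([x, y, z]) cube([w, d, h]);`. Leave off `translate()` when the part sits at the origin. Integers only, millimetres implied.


translate([188, 140, 0]) cube([50, 30, 1427]);
translate([608, 140, 0]) cube([50, 30, 1427]);
translate([238, 140, 162]) cube([370, 30, 25]);
translate([238, 140, 418]) cube([370, 30, 25]);
translate([238, 140, 674]) cube([370, 30, 25]);
translate([238, 140, 930]) cube([370, 30, 25]);
translate([238, 140, 1186]) cube([370, 30, 25]);


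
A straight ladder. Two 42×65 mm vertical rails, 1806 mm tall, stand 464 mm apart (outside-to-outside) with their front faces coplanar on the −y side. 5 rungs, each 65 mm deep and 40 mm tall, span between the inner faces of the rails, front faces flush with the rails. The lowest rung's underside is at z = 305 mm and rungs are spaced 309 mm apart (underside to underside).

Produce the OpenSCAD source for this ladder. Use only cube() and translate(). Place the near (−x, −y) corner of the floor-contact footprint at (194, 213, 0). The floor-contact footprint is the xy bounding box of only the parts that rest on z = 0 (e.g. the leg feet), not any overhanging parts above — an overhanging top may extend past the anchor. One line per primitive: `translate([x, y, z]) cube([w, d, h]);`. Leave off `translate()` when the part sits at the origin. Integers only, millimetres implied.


// rung span = 464 - 2*42 = 380
// rung[k] z = 305 + k*309
translate([194, 213, 0]) cube([42, 65, 1806]);
translate([616, 213, 0]) cube([42, 65, 1806]);
translate([236, 213, 305]) cube([380, 65, 40]);
translate([236, 213, 614]) cube([380, 65, 40]);
translate([236, 213, 923]) cube([380, 65, 40]);
translate([236, 213, 1232]) cube([380, 65, 40]);
translate([236, 213, 1541]) cube([380, 65, 40]);


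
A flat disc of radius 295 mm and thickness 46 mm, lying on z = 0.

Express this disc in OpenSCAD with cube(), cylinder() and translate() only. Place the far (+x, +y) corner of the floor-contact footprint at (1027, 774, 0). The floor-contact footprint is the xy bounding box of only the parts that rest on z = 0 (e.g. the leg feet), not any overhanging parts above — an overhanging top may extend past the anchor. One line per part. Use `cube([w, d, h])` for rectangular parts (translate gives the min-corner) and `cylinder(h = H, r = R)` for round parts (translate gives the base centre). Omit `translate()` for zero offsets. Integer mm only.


translate([732, 479, 0]) cylinder(h = 46, r = 295);


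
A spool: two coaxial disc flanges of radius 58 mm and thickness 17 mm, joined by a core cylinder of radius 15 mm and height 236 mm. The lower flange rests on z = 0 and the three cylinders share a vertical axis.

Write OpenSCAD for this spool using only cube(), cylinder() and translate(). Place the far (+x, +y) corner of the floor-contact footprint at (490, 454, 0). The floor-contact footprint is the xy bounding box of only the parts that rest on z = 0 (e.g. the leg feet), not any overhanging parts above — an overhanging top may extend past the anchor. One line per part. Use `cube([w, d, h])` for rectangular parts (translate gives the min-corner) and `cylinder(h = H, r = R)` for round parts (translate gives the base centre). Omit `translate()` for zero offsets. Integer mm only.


translate([432, 396, 0]) cylinder(h = 17, r = 58);
translate([432, 396, 17]) cylinder(h = 236, r = 15);
translate([432, 396, 253]) cylinder(h = 17, r = 58);


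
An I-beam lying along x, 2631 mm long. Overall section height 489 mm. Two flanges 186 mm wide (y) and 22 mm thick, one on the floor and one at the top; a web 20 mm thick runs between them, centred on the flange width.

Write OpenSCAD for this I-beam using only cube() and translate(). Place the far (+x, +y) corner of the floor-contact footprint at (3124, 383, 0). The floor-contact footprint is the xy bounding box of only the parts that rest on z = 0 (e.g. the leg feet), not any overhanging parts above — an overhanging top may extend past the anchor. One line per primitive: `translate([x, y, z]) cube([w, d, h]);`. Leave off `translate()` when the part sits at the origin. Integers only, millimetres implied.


translate([493, 197, 0]) cube([2631, 186, 22]);
translate([493, 280, 22]) cube([2631, 20, 445]);
translate([493, 197, 467]) cube([2631, 186, 22]);
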